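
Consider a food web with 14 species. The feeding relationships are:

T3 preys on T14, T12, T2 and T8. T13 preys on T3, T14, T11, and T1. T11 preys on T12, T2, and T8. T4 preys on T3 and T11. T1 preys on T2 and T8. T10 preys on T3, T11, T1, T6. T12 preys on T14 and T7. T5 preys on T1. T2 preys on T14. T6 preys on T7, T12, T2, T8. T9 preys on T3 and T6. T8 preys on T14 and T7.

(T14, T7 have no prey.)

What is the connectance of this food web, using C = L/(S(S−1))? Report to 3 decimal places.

The web has S = 14 species and L = 31 feeding links.
C = L / (S(S−1)) = 31 / 182 = 0.1703 ≈ 0.170.

C = 0.170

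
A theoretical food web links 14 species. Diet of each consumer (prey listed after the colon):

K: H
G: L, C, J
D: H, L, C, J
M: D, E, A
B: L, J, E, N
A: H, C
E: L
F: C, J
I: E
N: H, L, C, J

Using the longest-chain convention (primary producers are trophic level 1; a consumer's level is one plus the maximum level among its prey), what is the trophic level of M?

Trophic level 3

H is a producer → level 1.
D eats H (level 1); other prey at levels: L 1, C 1, J 1 → level 2.
M eats D (level 2); other prey at levels: E 2, A 2 → level 3.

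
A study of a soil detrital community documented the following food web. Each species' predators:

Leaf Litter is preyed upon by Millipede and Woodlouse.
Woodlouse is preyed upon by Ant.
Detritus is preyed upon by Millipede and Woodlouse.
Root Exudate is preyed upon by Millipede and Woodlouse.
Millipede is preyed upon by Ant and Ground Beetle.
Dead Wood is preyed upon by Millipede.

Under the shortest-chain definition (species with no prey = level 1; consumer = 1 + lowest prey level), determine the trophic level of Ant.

Dead Wood has no prey (basal) → level 1.
Millipede eats Dead Wood → level 2.
Ant eats Millipede → level 3.
No prey of Ant is below level 2, so 3 is the minimum.

Trophic level 3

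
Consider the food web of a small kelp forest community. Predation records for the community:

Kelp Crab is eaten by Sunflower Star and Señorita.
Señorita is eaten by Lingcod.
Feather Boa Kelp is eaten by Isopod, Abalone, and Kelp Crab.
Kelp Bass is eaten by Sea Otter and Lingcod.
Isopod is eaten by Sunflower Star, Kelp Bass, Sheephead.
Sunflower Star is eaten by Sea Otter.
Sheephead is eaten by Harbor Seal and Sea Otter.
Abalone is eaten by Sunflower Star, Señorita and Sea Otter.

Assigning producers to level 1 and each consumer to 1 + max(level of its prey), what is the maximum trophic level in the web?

Producers (level 1): Feather Boa Kelp.
Feather Boa Kelp → Isopod → Kelp Bass → Lingcod gives Lingcod level 4.
No species has a prey at level 4, so no species reaches level 5.

4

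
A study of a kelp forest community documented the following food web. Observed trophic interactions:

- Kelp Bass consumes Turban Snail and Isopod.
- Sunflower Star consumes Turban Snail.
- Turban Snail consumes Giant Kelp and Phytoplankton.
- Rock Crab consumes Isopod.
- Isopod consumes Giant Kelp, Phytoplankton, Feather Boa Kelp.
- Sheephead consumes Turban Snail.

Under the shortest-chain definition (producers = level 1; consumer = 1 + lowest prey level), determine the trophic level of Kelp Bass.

Trophic level 3

Giant Kelp is a producer → level 1.
Isopod eats Giant Kelp → level 2.
Kelp Bass eats Isopod → level 3.
No prey of Kelp Bass is below level 2, so 3 is the minimum.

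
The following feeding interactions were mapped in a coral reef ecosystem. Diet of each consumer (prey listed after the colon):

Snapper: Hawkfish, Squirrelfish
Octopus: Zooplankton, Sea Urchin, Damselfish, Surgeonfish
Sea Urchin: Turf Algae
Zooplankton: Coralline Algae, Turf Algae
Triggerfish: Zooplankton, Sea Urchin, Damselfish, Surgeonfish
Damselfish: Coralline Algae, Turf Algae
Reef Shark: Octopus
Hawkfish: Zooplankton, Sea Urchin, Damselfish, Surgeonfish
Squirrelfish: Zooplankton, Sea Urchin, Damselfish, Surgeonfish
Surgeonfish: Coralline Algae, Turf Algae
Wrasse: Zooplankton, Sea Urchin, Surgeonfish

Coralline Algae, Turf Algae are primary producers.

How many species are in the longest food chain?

One longest chain: Coralline Algae → Zooplankton → Octopus → Reef Shark.
It has 4 species and 3 links.

4 species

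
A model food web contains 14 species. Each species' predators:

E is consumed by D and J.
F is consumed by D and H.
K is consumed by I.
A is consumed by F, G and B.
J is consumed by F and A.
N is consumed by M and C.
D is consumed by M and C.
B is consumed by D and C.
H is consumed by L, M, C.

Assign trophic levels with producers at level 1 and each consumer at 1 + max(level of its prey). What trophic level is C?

Trophic level 6

E is a producer → level 1.
J eats E → level 2.
A eats J → level 3.
F eats A (level 3); other prey at levels: J 2 → level 4.
H eats F → level 5.
C eats H (level 5); other prey at levels: N 1, B 4, D 5 → level 6.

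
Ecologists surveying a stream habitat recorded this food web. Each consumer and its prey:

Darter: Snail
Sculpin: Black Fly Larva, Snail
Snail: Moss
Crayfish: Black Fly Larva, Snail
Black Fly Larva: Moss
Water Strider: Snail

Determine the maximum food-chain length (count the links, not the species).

One longest chain: Moss → Black Fly Larva → Sculpin.
It has 3 species and 2 links.

2 links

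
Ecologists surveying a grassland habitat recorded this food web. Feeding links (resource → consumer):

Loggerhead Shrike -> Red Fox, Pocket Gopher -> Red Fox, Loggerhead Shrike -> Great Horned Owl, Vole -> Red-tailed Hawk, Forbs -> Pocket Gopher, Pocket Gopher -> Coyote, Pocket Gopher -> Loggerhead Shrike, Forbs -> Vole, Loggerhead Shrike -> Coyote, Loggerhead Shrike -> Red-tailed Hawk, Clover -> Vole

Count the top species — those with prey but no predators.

Top species (has prey, but nothing eats it): Red Fox, Red-tailed Hawk, Great Horned Owl, Coyote.
Count: 4.

4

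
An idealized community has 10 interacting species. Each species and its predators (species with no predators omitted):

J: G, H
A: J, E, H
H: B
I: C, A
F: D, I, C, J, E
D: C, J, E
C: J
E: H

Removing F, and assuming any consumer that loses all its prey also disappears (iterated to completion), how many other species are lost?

Remove F.
Round 1: D (all prey gone), I (all prey gone) → extinct.
Round 2: C (all prey gone), A (all prey gone) → extinct.
Round 3: J (all prey gone), E (all prey gone) → extinct.
Round 4: G (all prey gone), H (all prey gone) → extinct.
Round 5: B (all prey gone) → extinct.
No further losses. Total secondary extinctions: 9.

9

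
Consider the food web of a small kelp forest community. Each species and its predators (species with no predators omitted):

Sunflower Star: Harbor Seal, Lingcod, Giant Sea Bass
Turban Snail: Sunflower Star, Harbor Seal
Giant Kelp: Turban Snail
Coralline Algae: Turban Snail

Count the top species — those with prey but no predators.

Top species (has prey, but nothing eats it): Harbor Seal, Lingcod, Giant Sea Bass.
Count: 3.

3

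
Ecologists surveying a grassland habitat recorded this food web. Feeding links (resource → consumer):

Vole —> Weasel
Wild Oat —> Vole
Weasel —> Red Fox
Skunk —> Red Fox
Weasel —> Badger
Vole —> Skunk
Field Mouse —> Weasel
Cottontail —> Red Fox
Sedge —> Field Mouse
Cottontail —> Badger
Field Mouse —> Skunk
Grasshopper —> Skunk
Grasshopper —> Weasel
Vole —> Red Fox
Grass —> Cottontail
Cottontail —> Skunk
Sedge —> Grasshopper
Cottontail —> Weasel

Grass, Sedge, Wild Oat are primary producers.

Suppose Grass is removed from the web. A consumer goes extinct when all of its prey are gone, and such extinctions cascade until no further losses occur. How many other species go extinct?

Remove Grass.
Round 1: Cottontail (all prey gone) → extinct.
No further losses. Total secondary extinctions: 1.

1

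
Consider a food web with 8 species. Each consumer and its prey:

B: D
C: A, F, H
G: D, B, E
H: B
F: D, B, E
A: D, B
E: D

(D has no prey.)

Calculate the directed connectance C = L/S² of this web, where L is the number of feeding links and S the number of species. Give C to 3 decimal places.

C = 0.219

The web has S = 8 species and L = 14 feeding links.
C = L / S² = 14 / 64 = 0.2188 ≈ 0.219.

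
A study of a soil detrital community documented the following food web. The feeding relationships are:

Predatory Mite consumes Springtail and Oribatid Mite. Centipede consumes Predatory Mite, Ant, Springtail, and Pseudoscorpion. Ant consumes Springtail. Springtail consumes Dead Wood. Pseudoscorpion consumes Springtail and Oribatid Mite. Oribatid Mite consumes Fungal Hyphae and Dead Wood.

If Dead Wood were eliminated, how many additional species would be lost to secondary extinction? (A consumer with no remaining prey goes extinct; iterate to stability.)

2

Remove Dead Wood.
Round 1: Springtail (all prey gone) → extinct.
Round 2: Ant (all prey gone) → extinct.
No further losses. Total secondary extinctions: 2.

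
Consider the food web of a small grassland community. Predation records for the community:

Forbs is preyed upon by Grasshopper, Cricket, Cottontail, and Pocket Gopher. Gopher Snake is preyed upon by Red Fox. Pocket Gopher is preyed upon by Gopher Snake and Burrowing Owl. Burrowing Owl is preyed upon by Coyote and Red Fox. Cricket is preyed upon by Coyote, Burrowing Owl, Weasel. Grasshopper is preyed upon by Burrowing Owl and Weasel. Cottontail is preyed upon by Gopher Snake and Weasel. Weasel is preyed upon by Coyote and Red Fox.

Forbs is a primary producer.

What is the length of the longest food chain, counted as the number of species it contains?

4 species

One longest chain: Forbs → Pocket Gopher → Burrowing Owl → Coyote.
It has 4 species and 3 links.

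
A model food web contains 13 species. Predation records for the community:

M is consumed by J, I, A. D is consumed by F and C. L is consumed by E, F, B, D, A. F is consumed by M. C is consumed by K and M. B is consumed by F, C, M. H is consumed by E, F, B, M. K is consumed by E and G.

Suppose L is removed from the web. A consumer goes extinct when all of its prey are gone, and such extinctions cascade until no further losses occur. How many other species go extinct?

1

Remove L.
Round 1: D (all prey gone) → extinct.
No further losses. Total secondary extinctions: 1.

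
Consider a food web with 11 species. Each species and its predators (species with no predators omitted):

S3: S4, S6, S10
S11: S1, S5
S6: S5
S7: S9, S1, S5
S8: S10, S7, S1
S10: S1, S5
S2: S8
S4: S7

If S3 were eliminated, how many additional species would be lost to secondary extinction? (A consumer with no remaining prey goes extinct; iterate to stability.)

Remove S3.
Round 1: S4 (all prey gone), S6 (all prey gone) → extinct.
No further losses. Total secondary extinctions: 2.

2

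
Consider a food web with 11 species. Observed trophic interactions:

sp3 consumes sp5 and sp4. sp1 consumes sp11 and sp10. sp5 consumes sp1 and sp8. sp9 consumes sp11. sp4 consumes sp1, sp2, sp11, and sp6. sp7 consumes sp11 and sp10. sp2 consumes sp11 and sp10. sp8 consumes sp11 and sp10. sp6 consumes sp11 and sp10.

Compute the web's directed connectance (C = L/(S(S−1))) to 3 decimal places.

C = 0.173

The web has S = 11 species and L = 19 feeding links.
C = L / (S(S−1)) = 19 / 110 = 0.1727 ≈ 0.173.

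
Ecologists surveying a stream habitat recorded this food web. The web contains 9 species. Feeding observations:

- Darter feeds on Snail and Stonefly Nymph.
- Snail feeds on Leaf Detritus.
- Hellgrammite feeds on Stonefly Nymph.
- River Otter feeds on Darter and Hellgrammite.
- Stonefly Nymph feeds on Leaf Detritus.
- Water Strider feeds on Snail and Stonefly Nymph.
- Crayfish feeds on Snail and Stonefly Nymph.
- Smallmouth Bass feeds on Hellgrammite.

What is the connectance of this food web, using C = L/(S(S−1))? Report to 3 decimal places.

The web has S = 9 species and L = 12 feeding links.
C = L / (S(S−1)) = 12 / 72 = 0.1667 ≈ 0.167.

C = 0.167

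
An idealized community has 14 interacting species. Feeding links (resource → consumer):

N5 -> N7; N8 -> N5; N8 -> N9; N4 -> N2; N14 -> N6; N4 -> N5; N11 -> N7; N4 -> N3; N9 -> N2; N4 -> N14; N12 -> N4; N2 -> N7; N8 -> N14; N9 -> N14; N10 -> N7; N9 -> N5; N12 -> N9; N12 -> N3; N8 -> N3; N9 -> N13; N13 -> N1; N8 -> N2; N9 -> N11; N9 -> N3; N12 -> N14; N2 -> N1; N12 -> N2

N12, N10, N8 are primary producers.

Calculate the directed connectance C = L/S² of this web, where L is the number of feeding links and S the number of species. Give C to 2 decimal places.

The web has S = 14 species and L = 27 feeding links.
C = L / S² = 27 / 196 = 0.1378 ≈ 0.14.

C = 0.14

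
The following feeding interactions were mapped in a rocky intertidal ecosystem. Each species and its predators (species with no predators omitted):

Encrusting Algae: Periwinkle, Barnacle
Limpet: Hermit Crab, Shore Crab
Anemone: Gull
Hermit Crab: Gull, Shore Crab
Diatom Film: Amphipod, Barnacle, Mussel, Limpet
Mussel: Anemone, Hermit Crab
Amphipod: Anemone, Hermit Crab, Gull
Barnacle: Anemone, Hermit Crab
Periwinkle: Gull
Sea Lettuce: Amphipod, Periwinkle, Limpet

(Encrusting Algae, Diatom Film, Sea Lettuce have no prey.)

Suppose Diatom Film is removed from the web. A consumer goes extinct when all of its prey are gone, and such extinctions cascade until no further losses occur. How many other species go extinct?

1

Remove Diatom Film.
Round 1: Mussel (all prey gone) → extinct.
No further losses. Total secondary extinctions: 1.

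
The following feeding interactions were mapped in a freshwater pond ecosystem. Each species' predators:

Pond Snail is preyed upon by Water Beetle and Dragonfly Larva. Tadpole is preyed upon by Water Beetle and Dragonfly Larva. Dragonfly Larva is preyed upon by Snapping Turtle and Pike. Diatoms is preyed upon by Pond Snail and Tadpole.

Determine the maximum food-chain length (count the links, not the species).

3 links

One longest chain: Diatoms → Pond Snail → Dragonfly Larva → Pike.
It has 4 species and 3 links.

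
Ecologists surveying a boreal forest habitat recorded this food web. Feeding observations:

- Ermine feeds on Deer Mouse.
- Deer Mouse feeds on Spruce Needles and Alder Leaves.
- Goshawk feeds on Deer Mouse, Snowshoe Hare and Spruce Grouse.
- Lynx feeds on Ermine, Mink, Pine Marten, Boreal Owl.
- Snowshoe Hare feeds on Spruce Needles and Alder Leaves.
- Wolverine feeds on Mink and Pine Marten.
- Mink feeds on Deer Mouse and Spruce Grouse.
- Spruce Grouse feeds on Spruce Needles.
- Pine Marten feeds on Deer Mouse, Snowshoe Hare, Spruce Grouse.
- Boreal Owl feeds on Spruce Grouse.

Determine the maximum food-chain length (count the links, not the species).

3 links

One longest chain: Spruce Needles → Spruce Grouse → Mink → Wolverine.
It has 4 species and 3 links.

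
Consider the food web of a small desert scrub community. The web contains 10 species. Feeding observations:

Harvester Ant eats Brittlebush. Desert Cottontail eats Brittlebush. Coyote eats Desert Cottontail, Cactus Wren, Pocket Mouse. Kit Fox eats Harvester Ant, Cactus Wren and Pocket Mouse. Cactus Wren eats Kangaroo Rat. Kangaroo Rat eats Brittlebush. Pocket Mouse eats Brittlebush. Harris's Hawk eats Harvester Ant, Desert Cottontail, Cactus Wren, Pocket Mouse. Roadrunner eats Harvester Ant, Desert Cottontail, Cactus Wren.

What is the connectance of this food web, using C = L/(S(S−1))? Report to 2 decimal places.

The web has S = 10 species and L = 18 feeding links.
C = L / (S(S−1)) = 18 / 90 = 0.2000 ≈ 0.20.

C = 0.20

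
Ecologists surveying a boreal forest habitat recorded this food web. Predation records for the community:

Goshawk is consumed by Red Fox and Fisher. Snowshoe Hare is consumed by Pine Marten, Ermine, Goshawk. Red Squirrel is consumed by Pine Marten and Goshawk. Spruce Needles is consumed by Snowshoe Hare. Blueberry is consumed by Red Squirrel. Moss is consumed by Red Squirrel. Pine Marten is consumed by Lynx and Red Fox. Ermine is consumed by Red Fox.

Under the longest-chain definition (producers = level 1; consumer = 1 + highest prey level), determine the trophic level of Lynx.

Moss is a producer → level 1.
Red Squirrel eats Moss (level 1); other prey at levels: Blueberry 1 → level 2.
Pine Marten eats Red Squirrel (level 2); other prey at levels: Snowshoe Hare 2 → level 3.
Lynx eats Pine Marten → level 4.

Trophic level 4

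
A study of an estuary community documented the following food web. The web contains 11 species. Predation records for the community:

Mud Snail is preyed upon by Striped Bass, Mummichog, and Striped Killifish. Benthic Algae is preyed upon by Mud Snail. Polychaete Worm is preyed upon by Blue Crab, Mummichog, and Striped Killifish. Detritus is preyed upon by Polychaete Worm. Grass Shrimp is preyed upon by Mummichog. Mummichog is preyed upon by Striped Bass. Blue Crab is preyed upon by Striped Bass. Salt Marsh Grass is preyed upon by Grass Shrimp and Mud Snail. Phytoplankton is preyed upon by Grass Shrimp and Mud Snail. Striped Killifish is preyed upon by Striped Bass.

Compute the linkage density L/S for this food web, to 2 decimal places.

L/S = 1.45

There are L = 16 links among S = 11 species.
L/S = 16/11 = 1.4545 ≈ 1.45.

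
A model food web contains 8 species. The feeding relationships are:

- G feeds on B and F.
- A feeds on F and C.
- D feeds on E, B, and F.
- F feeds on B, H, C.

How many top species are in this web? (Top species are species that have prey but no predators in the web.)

3

Top species (has prey, but nothing eats it): A, D, G.
Count: 3.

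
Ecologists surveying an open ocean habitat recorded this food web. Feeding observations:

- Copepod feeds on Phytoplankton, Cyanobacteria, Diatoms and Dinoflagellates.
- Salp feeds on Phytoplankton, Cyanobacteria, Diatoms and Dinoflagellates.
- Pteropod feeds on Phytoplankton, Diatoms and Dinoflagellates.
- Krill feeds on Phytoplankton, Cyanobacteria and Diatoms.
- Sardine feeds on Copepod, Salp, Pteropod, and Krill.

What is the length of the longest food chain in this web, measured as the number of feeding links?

One longest chain: Phytoplankton → Copepod → Sardine.
It has 3 species and 2 links.

2 links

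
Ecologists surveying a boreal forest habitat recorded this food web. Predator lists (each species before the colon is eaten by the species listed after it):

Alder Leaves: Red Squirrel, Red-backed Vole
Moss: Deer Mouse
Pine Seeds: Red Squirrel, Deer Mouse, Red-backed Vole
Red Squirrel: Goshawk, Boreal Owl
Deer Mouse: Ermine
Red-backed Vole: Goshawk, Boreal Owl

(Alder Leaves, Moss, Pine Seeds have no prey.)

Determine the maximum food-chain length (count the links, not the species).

2 links

One longest chain: Alder Leaves → Red Squirrel → Goshawk.
It has 3 species and 2 links.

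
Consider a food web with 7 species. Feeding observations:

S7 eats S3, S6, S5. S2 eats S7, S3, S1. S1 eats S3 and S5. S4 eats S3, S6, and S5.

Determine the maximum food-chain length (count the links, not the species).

One longest chain: S3 → S7 → S2.
It has 3 species and 2 links.

2 links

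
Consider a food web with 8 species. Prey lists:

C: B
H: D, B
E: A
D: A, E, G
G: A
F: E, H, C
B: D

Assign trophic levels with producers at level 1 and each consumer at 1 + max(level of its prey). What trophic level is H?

A is a producer → level 1.
E eats A → level 2.
D eats E (level 2); other prey at levels: A 1, G 2 → level 3.
B eats D → level 4.
H eats B (level 4); other prey at levels: D 3 → level 5.

Trophic level 5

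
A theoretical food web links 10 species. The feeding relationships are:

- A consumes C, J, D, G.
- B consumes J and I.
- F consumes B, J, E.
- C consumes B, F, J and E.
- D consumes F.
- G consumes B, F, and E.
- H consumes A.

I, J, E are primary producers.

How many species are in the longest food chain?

6 species

One longest chain: I → B → F → G → A → H.
It has 6 species and 5 links.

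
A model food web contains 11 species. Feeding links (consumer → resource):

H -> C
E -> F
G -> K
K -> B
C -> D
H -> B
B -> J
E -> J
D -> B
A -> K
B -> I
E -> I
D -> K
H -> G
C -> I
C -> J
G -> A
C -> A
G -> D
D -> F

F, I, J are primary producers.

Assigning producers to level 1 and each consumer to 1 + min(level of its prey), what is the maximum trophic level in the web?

4

Producers (level 1): F, I, J.
Following each consumer down to its lowest-level prey: I → B → K → A (levels 1 through 4).
All prey of A (K 3) are at level 3 or above, so A is at level 1 + 3 = 4.
Every consumer has at least one prey at level 3 or below, so none exceeds level 4.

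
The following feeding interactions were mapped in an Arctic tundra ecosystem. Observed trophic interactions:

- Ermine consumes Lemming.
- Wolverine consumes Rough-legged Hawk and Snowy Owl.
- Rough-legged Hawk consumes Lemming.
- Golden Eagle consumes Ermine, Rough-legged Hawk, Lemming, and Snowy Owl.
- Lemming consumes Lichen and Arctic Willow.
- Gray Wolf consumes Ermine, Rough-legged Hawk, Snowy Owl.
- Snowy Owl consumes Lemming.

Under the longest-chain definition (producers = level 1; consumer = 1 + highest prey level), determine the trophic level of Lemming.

Arctic Willow is a producer → level 1.
Lemming eats Arctic Willow (level 1); other prey at levels: Lichen 1 → level 2.

Trophic level 2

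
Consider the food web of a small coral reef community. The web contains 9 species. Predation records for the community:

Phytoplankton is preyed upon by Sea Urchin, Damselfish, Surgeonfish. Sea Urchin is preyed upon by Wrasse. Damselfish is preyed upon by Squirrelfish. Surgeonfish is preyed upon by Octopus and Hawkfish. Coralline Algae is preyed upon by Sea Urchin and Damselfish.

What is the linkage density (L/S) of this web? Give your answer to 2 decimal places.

There are L = 9 links among S = 9 species.
L/S = 9/9 = 1.0000 ≈ 1.00.

L/S = 1.00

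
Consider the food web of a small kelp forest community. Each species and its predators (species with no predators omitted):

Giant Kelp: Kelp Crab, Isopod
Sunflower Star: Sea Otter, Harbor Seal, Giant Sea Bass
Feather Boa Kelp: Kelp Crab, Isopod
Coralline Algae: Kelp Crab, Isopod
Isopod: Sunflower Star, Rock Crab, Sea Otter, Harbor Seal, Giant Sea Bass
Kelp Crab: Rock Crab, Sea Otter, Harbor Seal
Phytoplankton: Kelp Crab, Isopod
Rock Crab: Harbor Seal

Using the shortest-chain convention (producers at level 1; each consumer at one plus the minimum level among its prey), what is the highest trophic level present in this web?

Producers (level 1): Giant Kelp, Feather Boa Kelp, Coralline Algae, Phytoplankton.
Following each consumer down to its lowest-level prey: Giant Kelp → Isopod → Sunflower Star (levels 1 through 3).
All prey of Sunflower Star (Isopod 2) are at level 2 or above, so Sunflower Star is at level 1 + 2 = 3.
Every consumer has at least one prey at level 2 or below, so none exceeds level 3.

3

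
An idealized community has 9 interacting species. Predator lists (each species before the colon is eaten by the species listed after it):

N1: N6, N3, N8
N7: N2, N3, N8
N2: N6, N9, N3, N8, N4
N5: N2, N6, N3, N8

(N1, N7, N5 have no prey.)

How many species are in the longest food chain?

3 species

One longest chain: N7 → N2 → N6.
It has 3 species and 2 links.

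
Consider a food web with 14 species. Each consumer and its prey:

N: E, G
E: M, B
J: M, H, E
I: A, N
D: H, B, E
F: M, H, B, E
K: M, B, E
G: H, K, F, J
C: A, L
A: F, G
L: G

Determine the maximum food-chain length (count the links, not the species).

5 links

One longest chain: M → E → K → G → A → C.
It has 6 species and 5 links.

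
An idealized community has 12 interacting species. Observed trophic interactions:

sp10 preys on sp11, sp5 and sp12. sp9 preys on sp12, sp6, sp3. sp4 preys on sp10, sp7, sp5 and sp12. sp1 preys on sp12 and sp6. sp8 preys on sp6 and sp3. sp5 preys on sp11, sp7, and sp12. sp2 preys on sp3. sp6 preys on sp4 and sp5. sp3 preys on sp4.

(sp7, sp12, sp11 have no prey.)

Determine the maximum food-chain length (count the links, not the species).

One longest chain: sp7 → sp5 → sp10 → sp4 → sp3 → sp8.
It has 6 species and 5 links.

5 links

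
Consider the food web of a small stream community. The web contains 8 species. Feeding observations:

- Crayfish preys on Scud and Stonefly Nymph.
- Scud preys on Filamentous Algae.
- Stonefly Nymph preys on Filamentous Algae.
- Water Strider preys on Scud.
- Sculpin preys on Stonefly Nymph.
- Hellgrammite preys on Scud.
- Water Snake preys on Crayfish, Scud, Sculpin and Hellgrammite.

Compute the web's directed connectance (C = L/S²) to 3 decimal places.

C = 0.172

The web has S = 8 species and L = 11 feeding links.
C = L / S² = 11 / 64 = 0.1719 ≈ 0.172.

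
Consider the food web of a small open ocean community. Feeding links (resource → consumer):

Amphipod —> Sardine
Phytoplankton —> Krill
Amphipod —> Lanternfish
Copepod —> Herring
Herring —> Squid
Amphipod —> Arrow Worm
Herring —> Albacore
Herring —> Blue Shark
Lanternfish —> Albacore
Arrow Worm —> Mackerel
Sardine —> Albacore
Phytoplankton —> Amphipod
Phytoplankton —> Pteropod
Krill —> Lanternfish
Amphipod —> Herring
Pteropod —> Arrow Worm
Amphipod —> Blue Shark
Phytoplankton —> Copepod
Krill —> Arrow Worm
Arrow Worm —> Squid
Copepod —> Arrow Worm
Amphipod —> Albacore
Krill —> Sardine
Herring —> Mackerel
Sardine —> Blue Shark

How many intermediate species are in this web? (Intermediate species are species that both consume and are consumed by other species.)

8

Intermediate species (has both prey and predators): Pteropod, Copepod, Amphipod, Krill, Arrow Worm, Sardine, Herring, Lanternfish.
Count: 8.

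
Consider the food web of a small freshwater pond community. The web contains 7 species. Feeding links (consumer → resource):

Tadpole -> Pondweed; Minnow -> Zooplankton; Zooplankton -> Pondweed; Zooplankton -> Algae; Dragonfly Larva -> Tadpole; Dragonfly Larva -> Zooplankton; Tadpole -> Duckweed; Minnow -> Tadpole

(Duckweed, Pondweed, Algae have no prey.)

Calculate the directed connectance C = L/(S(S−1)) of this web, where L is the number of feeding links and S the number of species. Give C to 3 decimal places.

C = 0.190

The web has S = 7 species and L = 8 feeding links.
C = L / (S(S−1)) = 8 / 42 = 0.1905 ≈ 0.190.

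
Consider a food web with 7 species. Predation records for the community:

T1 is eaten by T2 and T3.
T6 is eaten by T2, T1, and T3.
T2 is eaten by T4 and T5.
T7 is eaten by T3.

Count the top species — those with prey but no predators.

3

Top species (has prey, but nothing eats it): T3, T4, T5.
Count: 3.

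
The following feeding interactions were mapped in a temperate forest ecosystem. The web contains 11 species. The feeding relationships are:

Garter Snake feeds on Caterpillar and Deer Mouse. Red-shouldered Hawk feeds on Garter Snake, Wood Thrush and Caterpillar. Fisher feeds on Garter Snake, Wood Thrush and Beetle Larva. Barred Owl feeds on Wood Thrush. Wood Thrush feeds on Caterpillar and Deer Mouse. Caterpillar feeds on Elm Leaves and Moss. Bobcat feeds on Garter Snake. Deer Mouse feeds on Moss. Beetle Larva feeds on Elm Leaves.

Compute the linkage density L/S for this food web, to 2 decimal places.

L/S = 1.45

There are L = 16 links among S = 11 species.
L/S = 16/11 = 1.4545 ≈ 1.45.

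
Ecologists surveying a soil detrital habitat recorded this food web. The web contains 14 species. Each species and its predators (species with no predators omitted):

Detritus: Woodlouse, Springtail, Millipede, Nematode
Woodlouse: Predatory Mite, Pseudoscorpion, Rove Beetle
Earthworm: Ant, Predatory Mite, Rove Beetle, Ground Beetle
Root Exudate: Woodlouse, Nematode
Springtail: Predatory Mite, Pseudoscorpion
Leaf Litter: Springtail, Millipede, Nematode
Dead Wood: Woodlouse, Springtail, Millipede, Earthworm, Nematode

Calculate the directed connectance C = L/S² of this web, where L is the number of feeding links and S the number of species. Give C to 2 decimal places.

C = 0.12

The web has S = 14 species and L = 23 feeding links.
C = L / S² = 23 / 196 = 0.1173 ≈ 0.12.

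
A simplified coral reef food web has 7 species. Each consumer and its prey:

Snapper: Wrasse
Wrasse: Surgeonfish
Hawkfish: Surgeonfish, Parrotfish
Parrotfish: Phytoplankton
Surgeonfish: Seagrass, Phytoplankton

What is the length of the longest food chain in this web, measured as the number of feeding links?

One longest chain: Seagrass → Surgeonfish → Wrasse → Snapper.
It has 4 species and 3 links.

3 links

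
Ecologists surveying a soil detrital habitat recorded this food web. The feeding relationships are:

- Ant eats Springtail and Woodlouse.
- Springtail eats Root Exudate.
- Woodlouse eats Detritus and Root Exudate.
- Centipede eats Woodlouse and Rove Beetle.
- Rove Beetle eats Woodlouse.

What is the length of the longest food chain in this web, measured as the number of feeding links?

One longest chain: Root Exudate → Woodlouse → Rove Beetle → Centipede.
It has 4 species and 3 links.

3 links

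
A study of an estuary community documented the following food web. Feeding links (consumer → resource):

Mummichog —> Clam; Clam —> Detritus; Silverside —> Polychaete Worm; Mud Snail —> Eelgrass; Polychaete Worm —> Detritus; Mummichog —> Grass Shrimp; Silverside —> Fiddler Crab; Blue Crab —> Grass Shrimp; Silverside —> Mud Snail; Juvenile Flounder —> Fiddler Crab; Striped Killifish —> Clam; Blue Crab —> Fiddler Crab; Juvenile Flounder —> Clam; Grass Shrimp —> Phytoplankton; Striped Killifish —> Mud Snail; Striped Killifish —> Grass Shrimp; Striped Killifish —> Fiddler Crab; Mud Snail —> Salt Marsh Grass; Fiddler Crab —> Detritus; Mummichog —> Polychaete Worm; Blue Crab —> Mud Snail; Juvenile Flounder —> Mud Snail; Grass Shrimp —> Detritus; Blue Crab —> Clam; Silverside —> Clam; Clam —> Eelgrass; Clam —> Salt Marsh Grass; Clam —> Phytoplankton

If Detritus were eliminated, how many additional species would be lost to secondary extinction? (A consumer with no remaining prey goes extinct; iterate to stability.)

Remove Detritus.
Round 1: Polychaete Worm (all prey gone), Fiddler Crab (all prey gone) → extinct.
No further losses. Total secondary extinctions: 2.

2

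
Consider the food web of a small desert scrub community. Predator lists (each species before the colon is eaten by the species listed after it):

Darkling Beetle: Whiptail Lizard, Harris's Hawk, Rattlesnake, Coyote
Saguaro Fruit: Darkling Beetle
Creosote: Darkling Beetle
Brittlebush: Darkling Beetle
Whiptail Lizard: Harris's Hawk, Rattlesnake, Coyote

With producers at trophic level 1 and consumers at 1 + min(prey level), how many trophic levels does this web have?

3

Producers (level 1): Saguaro Fruit, Creosote, Brittlebush.
Following each consumer down to its lowest-level prey: Saguaro Fruit → Darkling Beetle → Harris's Hawk (levels 1 through 3).
All prey of Harris's Hawk (Darkling Beetle 2, Whiptail Lizard 3) are at level 2 or above, so Harris's Hawk is at level 1 + 2 = 3.
Every consumer has at least one prey at level 2 or below, so none exceeds level 3.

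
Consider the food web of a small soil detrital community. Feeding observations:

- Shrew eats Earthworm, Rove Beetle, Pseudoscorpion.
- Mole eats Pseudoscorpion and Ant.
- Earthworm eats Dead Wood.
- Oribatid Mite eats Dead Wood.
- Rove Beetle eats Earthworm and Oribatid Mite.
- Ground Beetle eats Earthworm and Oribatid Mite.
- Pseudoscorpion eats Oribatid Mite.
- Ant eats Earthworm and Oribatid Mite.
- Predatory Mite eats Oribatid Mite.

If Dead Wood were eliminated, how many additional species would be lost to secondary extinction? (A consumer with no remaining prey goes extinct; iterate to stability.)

Remove Dead Wood.
Round 1: Earthworm (all prey gone), Oribatid Mite (all prey gone) → extinct.
Round 2: Rove Beetle (all prey gone), Predatory Mite (all prey gone), Pseudoscorpion (all prey gone), Ant (all prey gone), Ground Beetle (all prey gone) → extinct.
Round 3: Mole (all prey gone), Shrew (all prey gone) → extinct.
No further losses. Total secondary extinctions: 9.

9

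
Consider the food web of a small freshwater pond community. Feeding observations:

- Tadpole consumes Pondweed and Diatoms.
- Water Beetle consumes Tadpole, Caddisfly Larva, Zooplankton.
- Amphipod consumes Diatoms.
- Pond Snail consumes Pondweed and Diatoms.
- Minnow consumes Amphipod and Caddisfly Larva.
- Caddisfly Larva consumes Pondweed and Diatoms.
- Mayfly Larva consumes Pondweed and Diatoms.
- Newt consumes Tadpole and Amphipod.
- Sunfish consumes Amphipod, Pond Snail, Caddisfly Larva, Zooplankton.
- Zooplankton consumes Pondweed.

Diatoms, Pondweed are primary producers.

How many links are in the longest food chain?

One longest chain: Diatoms → Tadpole → Water Beetle.
It has 3 species and 2 links.

2 links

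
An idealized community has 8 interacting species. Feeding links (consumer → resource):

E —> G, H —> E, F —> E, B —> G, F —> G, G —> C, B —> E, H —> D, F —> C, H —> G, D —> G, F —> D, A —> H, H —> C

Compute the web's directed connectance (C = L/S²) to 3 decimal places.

The web has S = 8 species and L = 14 feeding links.
C = L / S² = 14 / 64 = 0.2188 ≈ 0.219.

C = 0.219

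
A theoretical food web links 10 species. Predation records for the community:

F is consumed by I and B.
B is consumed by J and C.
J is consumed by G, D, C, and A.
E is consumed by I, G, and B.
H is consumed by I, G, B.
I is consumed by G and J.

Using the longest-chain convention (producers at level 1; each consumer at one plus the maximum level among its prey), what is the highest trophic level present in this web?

4

Producers (level 1): F, H, E.
F → B → J → A gives A level 4.
No species has a prey at level 4, so no species reaches level 5.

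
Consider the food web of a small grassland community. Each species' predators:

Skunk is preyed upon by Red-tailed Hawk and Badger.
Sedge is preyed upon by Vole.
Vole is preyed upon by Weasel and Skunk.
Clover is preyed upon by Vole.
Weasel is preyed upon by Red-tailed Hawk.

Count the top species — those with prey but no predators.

2

Top species (has prey, but nothing eats it): Badger, Red-tailed Hawk.
Count: 2.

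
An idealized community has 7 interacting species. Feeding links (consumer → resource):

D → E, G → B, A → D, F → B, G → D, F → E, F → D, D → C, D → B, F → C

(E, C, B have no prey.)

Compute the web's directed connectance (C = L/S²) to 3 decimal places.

The web has S = 7 species and L = 10 feeding links.
C = L / S² = 10 / 49 = 0.2041 ≈ 0.204.

C = 0.204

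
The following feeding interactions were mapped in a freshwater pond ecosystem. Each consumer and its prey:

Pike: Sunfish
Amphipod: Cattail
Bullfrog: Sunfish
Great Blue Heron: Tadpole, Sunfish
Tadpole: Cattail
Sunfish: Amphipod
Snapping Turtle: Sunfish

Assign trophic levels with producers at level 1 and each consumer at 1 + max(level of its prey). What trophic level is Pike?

Trophic level 4

Cattail is a producer → level 1.
Amphipod eats Cattail → level 2.
Sunfish eats Amphipod → level 3.
Pike eats Sunfish → level 4.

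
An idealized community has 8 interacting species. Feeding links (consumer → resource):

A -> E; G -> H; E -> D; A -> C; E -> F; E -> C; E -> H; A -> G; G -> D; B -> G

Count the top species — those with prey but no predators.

Top species (has prey, but nothing eats it): B, A.
Count: 2.

2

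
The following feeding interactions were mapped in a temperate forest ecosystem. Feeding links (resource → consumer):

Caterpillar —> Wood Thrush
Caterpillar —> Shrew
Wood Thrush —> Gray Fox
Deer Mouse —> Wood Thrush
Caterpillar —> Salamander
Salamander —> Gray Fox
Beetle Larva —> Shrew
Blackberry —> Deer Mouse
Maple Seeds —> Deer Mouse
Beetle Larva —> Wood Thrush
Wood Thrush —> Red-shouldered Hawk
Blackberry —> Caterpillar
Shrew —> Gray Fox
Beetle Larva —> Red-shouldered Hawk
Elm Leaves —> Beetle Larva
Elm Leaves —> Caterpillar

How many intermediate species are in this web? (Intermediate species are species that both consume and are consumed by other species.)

Intermediate species (has both prey and predators): Deer Mouse, Caterpillar, Beetle Larva, Wood Thrush, Salamander, Shrew.
Count: 6.

6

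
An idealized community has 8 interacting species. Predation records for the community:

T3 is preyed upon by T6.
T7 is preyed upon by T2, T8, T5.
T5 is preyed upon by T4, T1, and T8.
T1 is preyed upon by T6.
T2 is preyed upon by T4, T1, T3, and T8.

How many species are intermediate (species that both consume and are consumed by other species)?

4

Intermediate species (has both prey and predators): T5, T2, T1, T3.
Count: 4.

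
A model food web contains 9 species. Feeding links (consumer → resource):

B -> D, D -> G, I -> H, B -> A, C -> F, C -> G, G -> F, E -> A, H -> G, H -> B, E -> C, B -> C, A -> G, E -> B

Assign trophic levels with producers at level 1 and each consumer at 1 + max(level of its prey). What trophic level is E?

F is a producer → level 1.
G eats F → level 2.
C eats G (level 2); other prey at levels: F 1 → level 3.
B eats C (level 3); other prey at levels: A 3, D 3 → level 4.
E eats B (level 4); other prey at levels: C 3, A 3 → level 5.

Trophic level 5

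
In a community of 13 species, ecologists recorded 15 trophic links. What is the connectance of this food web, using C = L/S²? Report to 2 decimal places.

The web has S = 13 species and L = 15 feeding links.
C = L / S² = 15 / 169 = 0.0888 ≈ 0.09.

C = 0.09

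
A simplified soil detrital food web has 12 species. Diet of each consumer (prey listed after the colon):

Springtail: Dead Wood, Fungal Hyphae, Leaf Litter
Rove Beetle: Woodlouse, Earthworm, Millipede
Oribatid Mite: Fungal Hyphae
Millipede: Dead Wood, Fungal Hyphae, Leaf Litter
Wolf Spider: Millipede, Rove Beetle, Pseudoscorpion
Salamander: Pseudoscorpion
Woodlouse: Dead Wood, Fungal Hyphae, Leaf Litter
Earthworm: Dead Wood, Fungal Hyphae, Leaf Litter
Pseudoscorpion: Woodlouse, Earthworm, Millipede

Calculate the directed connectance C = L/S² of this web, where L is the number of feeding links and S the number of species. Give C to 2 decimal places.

C = 0.16

The web has S = 12 species and L = 23 feeding links.
C = L / S² = 23 / 144 = 0.1597 ≈ 0.16.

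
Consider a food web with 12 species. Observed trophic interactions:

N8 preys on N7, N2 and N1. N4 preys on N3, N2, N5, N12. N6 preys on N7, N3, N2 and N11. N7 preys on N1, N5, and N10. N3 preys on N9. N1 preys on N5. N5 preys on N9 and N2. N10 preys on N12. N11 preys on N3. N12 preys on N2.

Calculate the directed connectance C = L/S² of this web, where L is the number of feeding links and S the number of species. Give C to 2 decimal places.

The web has S = 12 species and L = 21 feeding links.
C = L / S² = 21 / 144 = 0.1458 ≈ 0.15.

C = 0.15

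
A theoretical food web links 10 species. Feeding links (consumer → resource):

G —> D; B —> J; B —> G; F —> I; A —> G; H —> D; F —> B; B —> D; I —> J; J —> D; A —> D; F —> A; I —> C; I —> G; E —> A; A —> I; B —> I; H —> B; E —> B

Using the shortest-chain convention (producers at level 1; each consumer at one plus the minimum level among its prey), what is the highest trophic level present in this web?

Producers (level 1): C, D.
Following each consumer down to its lowest-level prey: D → B → E (levels 1 through 3).
All prey of E (B 2, A 2) are at level 2 or above, so E is at level 1 + 2 = 3.
Every consumer has at least one prey at level 2 or below, so none exceeds level 3.

3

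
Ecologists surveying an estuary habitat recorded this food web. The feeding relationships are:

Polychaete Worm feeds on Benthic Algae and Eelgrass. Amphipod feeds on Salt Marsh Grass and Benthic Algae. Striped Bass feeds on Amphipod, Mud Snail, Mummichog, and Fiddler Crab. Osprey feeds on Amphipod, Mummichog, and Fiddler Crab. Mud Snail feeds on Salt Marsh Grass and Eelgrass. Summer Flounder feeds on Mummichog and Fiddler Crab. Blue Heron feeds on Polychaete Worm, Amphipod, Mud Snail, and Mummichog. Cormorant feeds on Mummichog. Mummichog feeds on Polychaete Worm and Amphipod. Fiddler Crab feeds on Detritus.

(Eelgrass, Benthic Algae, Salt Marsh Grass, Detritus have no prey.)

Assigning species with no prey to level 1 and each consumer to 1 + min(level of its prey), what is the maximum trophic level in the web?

Basal resources (level 1): Eelgrass, Benthic Algae, Salt Marsh Grass, Detritus.
Following each consumer down to its lowest-level prey: Eelgrass → Polychaete Worm → Mummichog → Cormorant (levels 1 through 4).
All prey of Cormorant (Mummichog 3) are at level 3 or above, so Cormorant is at level 1 + 3 = 4.
Every consumer has at least one prey at level 3 or below, so none exceeds level 4.

4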